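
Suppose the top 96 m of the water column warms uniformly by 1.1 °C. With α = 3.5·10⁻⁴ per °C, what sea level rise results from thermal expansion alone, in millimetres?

about 37.0 mm

Δh = αΔT·H = 3.5×10⁻⁴ × 1.1 × 96 = 0.03696 m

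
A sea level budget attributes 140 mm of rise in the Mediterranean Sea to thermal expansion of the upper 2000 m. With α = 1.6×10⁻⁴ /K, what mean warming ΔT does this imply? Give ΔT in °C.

ΔT ≈ 0.44 °C

ΔT = Δh/(αH) = 0.14 / (1.6×10⁻⁴ × 2000) = 0.4375 °C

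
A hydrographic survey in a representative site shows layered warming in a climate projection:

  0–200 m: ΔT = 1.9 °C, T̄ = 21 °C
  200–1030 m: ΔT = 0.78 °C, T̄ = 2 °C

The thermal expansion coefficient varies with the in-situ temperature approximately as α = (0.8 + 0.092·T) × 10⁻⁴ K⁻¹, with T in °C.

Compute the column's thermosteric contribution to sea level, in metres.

Layer 1: α = (0.8 + 0.092×21)×10⁻⁴ = 2.732×10⁻⁴ K⁻¹
Layer 2: α = (0.8 + 0.092×2)×10⁻⁴ = 0.984×10⁻⁴ K⁻¹
0–200 m: 200 × 2.732×10⁻⁴ × 1.9 = 0.103816 m
Layer 2: 0.78 × 830 × 0.984×10⁻⁴ = 0.06370416 m
Δh = 0.103816 + 0.06370416 = 0.16752016 m

about 0.168 m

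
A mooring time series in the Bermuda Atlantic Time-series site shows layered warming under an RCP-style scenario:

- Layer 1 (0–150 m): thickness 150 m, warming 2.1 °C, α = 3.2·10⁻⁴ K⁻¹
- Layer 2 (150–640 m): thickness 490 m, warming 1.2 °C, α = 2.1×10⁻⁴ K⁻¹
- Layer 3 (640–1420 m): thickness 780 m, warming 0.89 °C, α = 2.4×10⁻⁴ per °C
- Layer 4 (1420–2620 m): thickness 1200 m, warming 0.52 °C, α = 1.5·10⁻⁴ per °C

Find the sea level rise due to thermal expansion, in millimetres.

Δh ≈ 480 mm

150 × 2.1 × 3.2×10⁻⁴ = 0.10080 m
Layer 2: 2.1×10⁻⁴ × 1.2 × 490 = 0.12348 m
Layer 3: 780 × 2.4×10⁻⁴ × 0.89 = 0.166608 m
0.52 × 1200 × 1.5×10⁻⁴ = 0.09360 m
Δh = 0.10080 + 0.12348 + 0.166608 + 0.09360 = 0.484488 m ≈ 480 mm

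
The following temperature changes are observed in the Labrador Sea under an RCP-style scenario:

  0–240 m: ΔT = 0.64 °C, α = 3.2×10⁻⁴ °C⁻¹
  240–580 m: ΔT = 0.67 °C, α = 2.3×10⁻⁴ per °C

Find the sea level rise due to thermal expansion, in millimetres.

0–240 m: 240 × 0.64 × 3.2×10⁻⁴ = 0.049152 m
240–580 m: 0.67 × 340 × 2.3×10⁻⁴ = 0.052394 m
Δh = 0.049152 + 0.052394 = 0.101546 m

100 mm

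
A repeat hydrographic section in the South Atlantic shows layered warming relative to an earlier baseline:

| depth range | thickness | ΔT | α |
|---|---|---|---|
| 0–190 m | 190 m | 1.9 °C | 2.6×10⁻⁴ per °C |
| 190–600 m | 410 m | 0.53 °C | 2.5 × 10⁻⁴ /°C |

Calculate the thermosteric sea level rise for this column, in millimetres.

Layer 1: 1.9 × 2.6×10⁻⁴ × 190 = 0.09386 m
0.53 × 2.5×10⁻⁴ × 410 = 0.054325 m
Δh = 0.09386 + 0.054325 = 0.148185 m ≈ 148 mm

about 148 mm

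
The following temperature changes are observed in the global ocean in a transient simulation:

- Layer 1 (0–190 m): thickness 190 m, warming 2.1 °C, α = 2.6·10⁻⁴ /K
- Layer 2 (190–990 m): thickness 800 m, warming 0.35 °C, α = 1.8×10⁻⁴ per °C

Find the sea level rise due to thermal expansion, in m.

2.6×10⁻⁴ × 190 × 2.1 = 0.10374 m
0.35 × 800 × 1.8×10⁻⁴ = 0.05040 m
Δh = 0.10374 + 0.05040 = 0.15414 m ≈ 0.15 m

about 0.15 m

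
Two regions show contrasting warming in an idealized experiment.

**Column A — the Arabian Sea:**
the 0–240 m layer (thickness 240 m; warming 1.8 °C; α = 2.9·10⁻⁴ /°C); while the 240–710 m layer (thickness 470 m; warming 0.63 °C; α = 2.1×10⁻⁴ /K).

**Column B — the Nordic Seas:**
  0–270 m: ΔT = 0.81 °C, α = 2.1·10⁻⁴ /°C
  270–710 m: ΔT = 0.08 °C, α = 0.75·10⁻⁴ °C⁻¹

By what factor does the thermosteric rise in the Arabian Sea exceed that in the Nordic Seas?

A Layer 1: 2.9×10⁻⁴ × 240 × 1.8 = 0.12528 m
A Layer 2: 470 × 2.1×10⁻⁴ × 0.63 = 0.062181 m
A total: 0.187461 m
B 2.1×10⁻⁴ × 0.81 × 270 = 0.045927 m
B 0.08 × 440 × 0.75×10⁻⁴ = 0.00264 m
B total: 0.048567 m
Ratio: 0.187461 / 0.048567 ≈ 3.860

a factor of 3.9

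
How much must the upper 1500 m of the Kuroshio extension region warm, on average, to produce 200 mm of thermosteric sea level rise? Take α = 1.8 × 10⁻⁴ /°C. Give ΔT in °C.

ΔT ≈ 0.741 °C

ΔT = Δh/(αH) = 0.2 / (1.8×10⁻⁴ × 1500) ≈ 0.7407 °C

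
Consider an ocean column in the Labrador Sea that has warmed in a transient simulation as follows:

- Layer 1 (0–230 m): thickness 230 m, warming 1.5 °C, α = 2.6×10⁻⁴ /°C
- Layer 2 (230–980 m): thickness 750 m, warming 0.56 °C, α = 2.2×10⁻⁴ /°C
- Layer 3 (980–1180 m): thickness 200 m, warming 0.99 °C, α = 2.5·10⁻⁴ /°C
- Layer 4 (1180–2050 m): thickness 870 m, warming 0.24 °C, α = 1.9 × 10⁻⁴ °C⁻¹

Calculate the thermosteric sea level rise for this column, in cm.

0–230 m: 2.6×10⁻⁴ × 1.5 × 230 = 0.08970 m
2.2×10⁻⁴ × 750 × 0.56 = 0.09240 m
200 × 0.99 × 2.5×10⁻⁴ = 0.04950 m
870 × 0.24 × 1.9×10⁻⁴ = 0.039672 m
Δh = 0.08970 + 0.09240 + 0.04950 + 0.039672 = 0.271272 m

27.1 cm of thermosteric rise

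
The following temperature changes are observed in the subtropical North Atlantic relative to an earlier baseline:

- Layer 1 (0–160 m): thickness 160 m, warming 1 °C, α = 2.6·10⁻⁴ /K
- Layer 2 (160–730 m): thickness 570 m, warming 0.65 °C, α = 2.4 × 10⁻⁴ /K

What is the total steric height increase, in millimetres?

about 131 mm

Layer 1: 2.6×10⁻⁴ × 1 × 160 = 0.04160 m
570 × 0.65 × 2.4×10⁻⁴ = 0.08892 m
Δh = 0.04160 + 0.08892 = 0.13052 m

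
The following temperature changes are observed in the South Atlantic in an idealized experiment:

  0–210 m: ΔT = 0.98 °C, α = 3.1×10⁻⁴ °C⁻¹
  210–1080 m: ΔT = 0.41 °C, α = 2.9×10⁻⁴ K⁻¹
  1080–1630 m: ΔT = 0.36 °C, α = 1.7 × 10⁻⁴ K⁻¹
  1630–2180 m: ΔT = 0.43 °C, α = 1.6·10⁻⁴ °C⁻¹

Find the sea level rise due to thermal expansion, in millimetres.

0–210 m: 210 × 3.1×10⁻⁴ × 0.98 = 0.063798 m
Layer 2: 0.41 × 870 × 2.9×10⁻⁴ = 0.103443 m
550 × 1.7×10⁻⁴ × 0.36 = 0.03366 m
0.43 × 550 × 1.6×10⁻⁴ = 0.03784 m
Δh = 0.063798 + 0.103443 + 0.03366 + 0.03784 = 0.238741 m ≈ 240 mm

Δh = 240 mm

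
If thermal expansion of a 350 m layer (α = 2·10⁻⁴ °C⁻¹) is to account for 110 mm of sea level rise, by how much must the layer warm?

about 1.6 K

ΔT = Δh/(αH) = 0.11 / (2×10⁻⁴ × 350) ≈ 1.571 K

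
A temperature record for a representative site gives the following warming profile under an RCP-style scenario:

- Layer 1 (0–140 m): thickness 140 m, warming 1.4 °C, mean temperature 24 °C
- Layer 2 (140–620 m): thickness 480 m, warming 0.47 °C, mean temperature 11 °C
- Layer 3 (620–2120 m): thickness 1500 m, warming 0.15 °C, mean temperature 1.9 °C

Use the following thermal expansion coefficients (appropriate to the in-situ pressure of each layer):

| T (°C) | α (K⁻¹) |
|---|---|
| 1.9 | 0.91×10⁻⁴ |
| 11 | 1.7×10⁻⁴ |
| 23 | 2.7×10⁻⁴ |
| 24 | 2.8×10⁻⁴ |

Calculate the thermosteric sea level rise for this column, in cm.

Layer 1 at 24 °C → α = 2.8×10⁻⁴ K⁻¹
Layer 2 at 11 °C → α = 1.7×10⁻⁴ K⁻¹
Layer 3 at 1.9 °C → α = 0.91×10⁻⁴ K⁻¹
1.4 × 140 × 2.8×10⁻⁴ = 0.05488 m
140–620 m: 0.47 × 1.7×10⁻⁴ × 480 = 0.038352 m
620–2120 m: 0.91×10⁻⁴ × 1500 × 0.15 = 0.020475 m
Δh = 0.05488 + 0.038352 + 0.020475 = 0.113707 m

about 11.4 cm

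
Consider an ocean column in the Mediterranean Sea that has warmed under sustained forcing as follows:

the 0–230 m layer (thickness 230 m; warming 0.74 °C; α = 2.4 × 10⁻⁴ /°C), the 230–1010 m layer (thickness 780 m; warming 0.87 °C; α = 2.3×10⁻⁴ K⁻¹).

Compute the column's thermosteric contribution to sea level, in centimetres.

about 19.7 cm

0–230 m: 2.4×10⁻⁴ × 230 × 0.74 = 0.040848 m
230–1010 m: 780 × 0.87 × 2.3×10⁻⁴ = 0.156078 m
Δh = 0.040848 + 0.156078 = 0.196926 m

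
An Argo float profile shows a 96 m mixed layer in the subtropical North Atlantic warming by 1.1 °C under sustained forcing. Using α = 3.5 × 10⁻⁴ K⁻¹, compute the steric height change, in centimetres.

3.70 cm

Δh = αΔT·H = 3.5×10⁻⁴ × 1.1 × 96 = 0.03696 m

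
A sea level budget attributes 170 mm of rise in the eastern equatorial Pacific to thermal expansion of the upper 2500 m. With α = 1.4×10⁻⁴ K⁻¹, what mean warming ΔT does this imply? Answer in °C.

ΔT = Δh/(αH) = 0.17 / (1.4×10⁻⁴ × 2500) ≈ 0.4857 °C

0.486 °C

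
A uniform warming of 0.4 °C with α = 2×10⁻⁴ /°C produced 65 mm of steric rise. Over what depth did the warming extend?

H = Δh/(αΔT) = 0.065 / (2×10⁻⁴ × 0.4) = 812.5 m

810 m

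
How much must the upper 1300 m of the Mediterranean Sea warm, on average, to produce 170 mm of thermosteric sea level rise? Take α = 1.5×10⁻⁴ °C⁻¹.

ΔT ≈ 0.872 K

ΔT = Δh/(αH) = 0.17 / (1.5×10⁻⁴ × 1300) ≈ 0.8718 K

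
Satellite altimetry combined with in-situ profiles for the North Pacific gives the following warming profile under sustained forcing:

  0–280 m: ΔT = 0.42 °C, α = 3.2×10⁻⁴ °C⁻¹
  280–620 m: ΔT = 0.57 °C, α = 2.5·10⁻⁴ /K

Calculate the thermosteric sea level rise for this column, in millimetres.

86 mm

0–280 m: 280 × 0.42 × 3.2×10⁻⁴ = 0.037632 m
280–620 m: 340 × 0.57 × 2.5×10⁻⁴ = 0.04845 m
Δh = 0.037632 + 0.04845 = 0.086082 m ≈ 86 mm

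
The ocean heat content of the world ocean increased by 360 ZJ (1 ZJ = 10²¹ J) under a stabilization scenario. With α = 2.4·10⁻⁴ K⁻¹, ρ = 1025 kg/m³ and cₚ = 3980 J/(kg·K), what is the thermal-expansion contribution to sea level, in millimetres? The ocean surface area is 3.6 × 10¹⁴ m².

59 mm of thermosteric rise

Per unit area: Q = 360×10²¹ / (3.6×10¹⁴) = 1×10⁹ J/m²
Δh = αQ/(ρcₚ) = 2.4×10⁻⁴ × 1×10⁹ / (1025 × 3980) ≈ 0.058831 m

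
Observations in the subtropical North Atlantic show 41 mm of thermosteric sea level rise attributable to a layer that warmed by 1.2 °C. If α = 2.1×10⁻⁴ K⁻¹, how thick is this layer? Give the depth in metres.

H ≈ 163 m

H = Δh/(αΔT) = 0.041 / (2.1×10⁻⁴ × 1.2) ≈ 162.7 m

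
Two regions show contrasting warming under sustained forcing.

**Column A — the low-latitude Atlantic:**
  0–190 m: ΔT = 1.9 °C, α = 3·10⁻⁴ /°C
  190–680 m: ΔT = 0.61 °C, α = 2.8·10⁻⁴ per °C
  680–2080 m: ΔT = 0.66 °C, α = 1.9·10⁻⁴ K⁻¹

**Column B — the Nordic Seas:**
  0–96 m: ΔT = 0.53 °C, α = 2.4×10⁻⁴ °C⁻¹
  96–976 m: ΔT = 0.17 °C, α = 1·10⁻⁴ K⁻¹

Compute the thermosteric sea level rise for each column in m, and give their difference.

A 3×10⁻⁴ × 1.9 × 190 = 0.10830 m
A 490 × 0.61 × 2.8×10⁻⁴ = 0.083692 m
A Layer 3: 1400 × 0.66 × 1.9×10⁻⁴ = 0.17556 m
A total: 0.367552 m
B 2.4×10⁻⁴ × 0.53 × 96 = 0.0122112 m
B 0.17 × 1×10⁻⁴ × 880 = 0.01496 m
B total: 0.0271712 m
Difference: 0.367552 − 0.0271712 = 0.3403808 m

A: 0.37 m; B: 0.027 m; difference 0.34 m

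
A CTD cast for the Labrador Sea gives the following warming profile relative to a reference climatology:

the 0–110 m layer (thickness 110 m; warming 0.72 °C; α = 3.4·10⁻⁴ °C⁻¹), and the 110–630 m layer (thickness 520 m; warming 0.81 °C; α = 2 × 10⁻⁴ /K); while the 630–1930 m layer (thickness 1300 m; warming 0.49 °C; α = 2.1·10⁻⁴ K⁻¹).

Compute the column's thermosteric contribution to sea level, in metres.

about 0.24 m

Layer 1: 0.72 × 110 × 3.4×10⁻⁴ = 0.026928 m
520 × 2×10⁻⁴ × 0.81 = 0.08424 m
630–1930 m: 2.1×10⁻⁴ × 1300 × 0.49 = 0.13377 m
Δh = 0.026928 + 0.08424 + 0.13377 = 0.244938 m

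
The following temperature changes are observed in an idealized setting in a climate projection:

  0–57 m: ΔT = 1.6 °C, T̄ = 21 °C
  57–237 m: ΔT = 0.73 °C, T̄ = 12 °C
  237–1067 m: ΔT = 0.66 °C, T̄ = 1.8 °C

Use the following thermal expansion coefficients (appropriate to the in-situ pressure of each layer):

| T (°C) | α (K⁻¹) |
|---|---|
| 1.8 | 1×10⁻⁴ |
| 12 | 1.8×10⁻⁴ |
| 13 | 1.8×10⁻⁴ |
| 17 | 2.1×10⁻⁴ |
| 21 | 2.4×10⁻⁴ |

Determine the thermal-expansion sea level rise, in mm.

Δh = 100 mm

Layer 1 at 21 °C → α = 2.4×10⁻⁴ K⁻¹
Layer 2 at 12 °C → α = 1.8×10⁻⁴ K⁻¹
Layer 3 at 1.8 °C → α = 1×10⁻⁴ K⁻¹
0–57 m: 2.4×10⁻⁴ × 57 × 1.6 = 0.021888 m
0.73 × 180 × 1.8×10⁻⁴ = 0.023652 m
Layer 3: 830 × 0.66 × 1×10⁻⁴ = 0.05478 m
Δh = 0.021888 + 0.023652 + 0.05478 = 0.10032 m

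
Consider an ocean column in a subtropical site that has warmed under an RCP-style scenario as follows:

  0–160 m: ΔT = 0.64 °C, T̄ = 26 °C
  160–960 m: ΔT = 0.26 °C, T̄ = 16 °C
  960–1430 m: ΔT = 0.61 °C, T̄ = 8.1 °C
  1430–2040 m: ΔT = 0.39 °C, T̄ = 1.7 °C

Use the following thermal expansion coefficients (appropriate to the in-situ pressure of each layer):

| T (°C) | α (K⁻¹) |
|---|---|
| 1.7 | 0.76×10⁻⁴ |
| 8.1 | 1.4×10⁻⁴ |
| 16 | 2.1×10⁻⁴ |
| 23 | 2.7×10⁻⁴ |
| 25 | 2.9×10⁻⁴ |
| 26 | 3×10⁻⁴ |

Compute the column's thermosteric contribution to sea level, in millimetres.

Layer 1 at 26 °C → α = 3×10⁻⁴ K⁻¹
Layer 2 at 16 °C → α = 2.1×10⁻⁴ K⁻¹
Layer 3 at 8.1 °C → α = 1.4×10⁻⁴ K⁻¹
Layer 4 at 1.7 °C → α = 0.76×10⁻⁴ K⁻¹
0–160 m: 160 × 0.64 × 3×10⁻⁴ = 0.03072 m
Layer 2: 800 × 0.26 × 2.1×10⁻⁴ = 0.04368 m
470 × 0.61 × 1.4×10⁻⁴ = 0.040138 m
0.76×10⁻⁴ × 610 × 0.39 = 0.0180804 m
Δh = 0.03072 + 0.04368 + 0.040138 + 0.0180804 = 0.1326184 m ≈ 130 mm

130 mm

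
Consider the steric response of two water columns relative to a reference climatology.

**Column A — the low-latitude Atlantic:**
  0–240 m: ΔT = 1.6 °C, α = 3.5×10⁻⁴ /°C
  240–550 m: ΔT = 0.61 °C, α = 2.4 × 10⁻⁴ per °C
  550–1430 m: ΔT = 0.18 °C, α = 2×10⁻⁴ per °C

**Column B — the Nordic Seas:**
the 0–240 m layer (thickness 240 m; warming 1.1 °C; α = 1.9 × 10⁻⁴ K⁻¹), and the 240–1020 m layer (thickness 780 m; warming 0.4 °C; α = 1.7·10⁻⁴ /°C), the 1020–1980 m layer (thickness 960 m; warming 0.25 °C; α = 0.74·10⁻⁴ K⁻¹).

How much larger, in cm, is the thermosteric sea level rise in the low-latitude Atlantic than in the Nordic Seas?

A 3.5×10⁻⁴ × 1.6 × 240 = 0.13440 m
A 310 × 2.4×10⁻⁴ × 0.61 = 0.045384 m
A 550–1430 m: 0.18 × 2×10⁻⁴ × 880 = 0.03168 m
A total: 0.211464 m
B 240 × 1.1 × 1.9×10⁻⁴ = 0.05016 m
B 240–1020 m: 1.7×10⁻⁴ × 0.4 × 780 = 0.05304 m
B Layer 3: 0.25 × 0.74×10⁻⁴ × 960 = 0.01776 m
B total: 0.12096 m
Difference: 0.211464 − 0.12096 = 0.090504 m

9.05 cm larger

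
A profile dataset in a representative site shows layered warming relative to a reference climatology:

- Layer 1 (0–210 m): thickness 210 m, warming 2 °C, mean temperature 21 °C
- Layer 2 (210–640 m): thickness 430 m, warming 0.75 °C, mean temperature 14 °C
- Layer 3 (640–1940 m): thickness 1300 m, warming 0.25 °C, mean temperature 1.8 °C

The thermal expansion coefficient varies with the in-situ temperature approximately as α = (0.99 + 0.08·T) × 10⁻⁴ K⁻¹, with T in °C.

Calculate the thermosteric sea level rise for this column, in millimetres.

Layer 1: α = (0.99 + 0.08×21)×10⁻⁴ = 2.67×10⁻⁴ K⁻¹
Layer 2: α = (0.99 + 0.08×14)×10⁻⁴ = 2.11×10⁻⁴ K⁻¹
Layer 3: α = (0.99 + 0.08×1.8)×10⁻⁴ = 1.134×10⁻⁴ K⁻¹
0–210 m: 2 × 210 × 2.67×10⁻⁴ = 0.11214 m
210–640 m: 0.75 × 430 × 2.11×10⁻⁴ = 0.0680475 m
640–1940 m: 1.134×10⁻⁴ × 1300 × 0.25 = 0.036855 m
Δh = 0.11214 + 0.0680475 + 0.036855 = 0.2170425 m ≈ 217 mm

217 mm of thermosteric rise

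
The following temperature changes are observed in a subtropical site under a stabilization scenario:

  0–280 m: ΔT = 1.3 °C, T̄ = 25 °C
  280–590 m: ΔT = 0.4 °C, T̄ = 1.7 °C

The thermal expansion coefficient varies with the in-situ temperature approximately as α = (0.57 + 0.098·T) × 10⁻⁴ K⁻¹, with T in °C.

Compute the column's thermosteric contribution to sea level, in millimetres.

120 mm

Layer 1: α = (0.57 + 0.098×25)×10⁻⁴ = 3.02×10⁻⁴ K⁻¹
Layer 2: α = (0.57 + 0.098×1.7)×10⁻⁴ = 0.7366×10⁻⁴ K⁻¹
0–280 m: 1.3 × 3.02×10⁻⁴ × 280 = 0.109928 m
280–590 m: 310 × 0.7366×10⁻⁴ × 0.4 = 0.00913384 m
Δh = 0.109928 + 0.00913384 = 0.11906184 m ≈ 120 mm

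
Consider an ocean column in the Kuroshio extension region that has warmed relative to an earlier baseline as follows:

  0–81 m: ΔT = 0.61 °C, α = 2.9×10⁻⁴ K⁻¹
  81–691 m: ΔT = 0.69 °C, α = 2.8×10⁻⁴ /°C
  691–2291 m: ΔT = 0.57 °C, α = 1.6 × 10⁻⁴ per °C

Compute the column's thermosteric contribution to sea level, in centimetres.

0–81 m: 81 × 0.61 × 2.9×10⁻⁴ = 0.0143289 m
81–691 m: 610 × 0.69 × 2.8×10⁻⁴ = 0.117852 m
691–2291 m: 0.57 × 1600 × 1.6×10⁻⁴ = 0.14592 m
Δh = 0.0143289 + 0.117852 + 0.14592 = 0.2781009 m

Δh = 28 cm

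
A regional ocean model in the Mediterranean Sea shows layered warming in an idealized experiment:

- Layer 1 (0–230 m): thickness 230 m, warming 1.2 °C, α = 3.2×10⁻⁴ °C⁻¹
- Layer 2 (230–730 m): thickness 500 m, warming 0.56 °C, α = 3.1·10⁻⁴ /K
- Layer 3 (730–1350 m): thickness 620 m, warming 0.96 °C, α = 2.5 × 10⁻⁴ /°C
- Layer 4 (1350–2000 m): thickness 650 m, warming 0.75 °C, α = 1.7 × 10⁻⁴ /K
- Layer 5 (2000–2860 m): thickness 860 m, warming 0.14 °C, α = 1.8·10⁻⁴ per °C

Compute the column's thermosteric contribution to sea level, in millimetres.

0–230 m: 230 × 3.2×10⁻⁴ × 1.2 = 0.08832 m
500 × 3.1×10⁻⁴ × 0.56 = 0.08680 m
2.5×10⁻⁴ × 620 × 0.96 = 0.14880 m
Layer 4: 0.75 × 1.7×10⁻⁴ × 650 = 0.082875 m
2000–2860 m: 0.14 × 860 × 1.8×10⁻⁴ = 0.021672 m
Δh = 0.08832 + 0.08680 + 0.14880 + 0.082875 + 0.021672 = 0.428467 m

about 428 mm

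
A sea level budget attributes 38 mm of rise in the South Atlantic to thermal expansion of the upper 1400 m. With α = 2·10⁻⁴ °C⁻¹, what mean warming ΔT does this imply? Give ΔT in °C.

ΔT = Δh/(αH) = 0.038 / (2×10⁻⁴ × 1400) ≈ 0.1357 °C

ΔT ≈ 0.136 °C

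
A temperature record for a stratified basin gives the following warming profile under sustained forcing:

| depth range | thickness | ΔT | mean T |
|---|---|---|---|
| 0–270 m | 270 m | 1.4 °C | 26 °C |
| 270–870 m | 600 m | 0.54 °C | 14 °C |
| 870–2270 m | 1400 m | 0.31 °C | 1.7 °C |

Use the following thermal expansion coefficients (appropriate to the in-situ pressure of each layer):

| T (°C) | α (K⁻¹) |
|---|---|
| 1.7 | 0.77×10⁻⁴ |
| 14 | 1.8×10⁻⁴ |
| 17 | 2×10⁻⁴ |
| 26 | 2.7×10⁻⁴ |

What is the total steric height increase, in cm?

Δh = 19.4 cm

Layer 1 at 26 °C → α = 2.7×10⁻⁴ K⁻¹
Layer 2 at 14 °C → α = 1.8×10⁻⁴ K⁻¹
Layer 3 at 1.7 °C → α = 0.77×10⁻⁴ K⁻¹
0–270 m: 1.4 × 270 × 2.7×10⁻⁴ = 0.10206 m
270–870 m: 1.8×10⁻⁴ × 600 × 0.54 = 0.05832 m
870–2270 m: 0.31 × 0.77×10⁻⁴ × 1400 = 0.033418 m
Δh = 0.10206 + 0.05832 + 0.033418 = 0.193798 m ≈ 19.4 cm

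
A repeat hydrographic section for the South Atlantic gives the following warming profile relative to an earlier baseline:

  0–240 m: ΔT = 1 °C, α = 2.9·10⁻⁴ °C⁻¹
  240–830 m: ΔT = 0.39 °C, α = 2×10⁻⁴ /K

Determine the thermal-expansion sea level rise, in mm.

120 mm of thermosteric rise

0–240 m: 1 × 2.9×10⁻⁴ × 240 = 0.06960 m
Layer 2: 2×10⁻⁴ × 0.39 × 590 = 0.04602 m
Δh = 0.06960 + 0.04602 = 0.11562 m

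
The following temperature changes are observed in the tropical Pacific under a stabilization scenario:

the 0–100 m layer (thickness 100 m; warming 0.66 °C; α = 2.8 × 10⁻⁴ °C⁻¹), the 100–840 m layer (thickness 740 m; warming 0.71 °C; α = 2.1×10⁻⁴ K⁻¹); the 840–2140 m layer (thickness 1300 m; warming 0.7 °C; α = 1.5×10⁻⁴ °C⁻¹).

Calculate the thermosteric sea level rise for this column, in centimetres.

26.5 cm

0–100 m: 2.8×10⁻⁴ × 100 × 0.66 = 0.01848 m
Layer 2: 2.1×10⁻⁴ × 0.71 × 740 = 0.110334 m
1.5×10⁻⁴ × 1300 × 0.7 = 0.13650 m
Δh = 0.01848 + 0.110334 + 0.13650 = 0.265314 m ≈ 26.5 cm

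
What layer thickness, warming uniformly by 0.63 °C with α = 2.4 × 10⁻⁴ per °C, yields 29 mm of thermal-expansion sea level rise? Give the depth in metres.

H = Δh/(αΔT) = 0.029 / (2.4×10⁻⁴ × 0.63) ≈ 191.8 m

192 m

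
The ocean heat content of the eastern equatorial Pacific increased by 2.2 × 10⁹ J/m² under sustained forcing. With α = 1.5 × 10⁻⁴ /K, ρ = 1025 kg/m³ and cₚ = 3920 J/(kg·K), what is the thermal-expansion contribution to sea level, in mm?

Δh = 82.1 mm

Δh = αQ/(ρcₚ) = 1.5×10⁻⁴ × 2.2×10⁹ / (1025 × 3920) ≈ 0.08213 m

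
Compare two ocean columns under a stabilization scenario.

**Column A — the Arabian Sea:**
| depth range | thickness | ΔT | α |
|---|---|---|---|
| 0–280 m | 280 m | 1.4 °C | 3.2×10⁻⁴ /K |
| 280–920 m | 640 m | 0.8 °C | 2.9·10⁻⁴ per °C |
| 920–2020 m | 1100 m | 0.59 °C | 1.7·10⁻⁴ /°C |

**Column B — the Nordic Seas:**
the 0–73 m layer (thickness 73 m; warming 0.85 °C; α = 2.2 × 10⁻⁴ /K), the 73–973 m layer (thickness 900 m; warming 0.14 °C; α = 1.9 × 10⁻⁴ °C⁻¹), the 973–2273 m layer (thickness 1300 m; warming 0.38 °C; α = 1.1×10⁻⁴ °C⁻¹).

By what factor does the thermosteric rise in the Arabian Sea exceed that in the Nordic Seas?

4.18

A 0–280 m: 3.2×10⁻⁴ × 1.4 × 280 = 0.12544 m
A 280–920 m: 2.9×10⁻⁴ × 0.8 × 640 = 0.14848 m
A Layer 3: 1100 × 0.59 × 1.7×10⁻⁴ = 0.11033 m
A total: 0.38425 m
B Layer 1: 73 × 0.85 × 2.2×10⁻⁴ = 0.013651 m
B 73–973 m: 900 × 1.9×10⁻⁴ × 0.14 = 0.02394 m
B 1300 × 0.38 × 1.1×10⁻⁴ = 0.05434 m
B total: 0.091931 m
Ratio: 0.38425 / 0.091931 ≈ 4.180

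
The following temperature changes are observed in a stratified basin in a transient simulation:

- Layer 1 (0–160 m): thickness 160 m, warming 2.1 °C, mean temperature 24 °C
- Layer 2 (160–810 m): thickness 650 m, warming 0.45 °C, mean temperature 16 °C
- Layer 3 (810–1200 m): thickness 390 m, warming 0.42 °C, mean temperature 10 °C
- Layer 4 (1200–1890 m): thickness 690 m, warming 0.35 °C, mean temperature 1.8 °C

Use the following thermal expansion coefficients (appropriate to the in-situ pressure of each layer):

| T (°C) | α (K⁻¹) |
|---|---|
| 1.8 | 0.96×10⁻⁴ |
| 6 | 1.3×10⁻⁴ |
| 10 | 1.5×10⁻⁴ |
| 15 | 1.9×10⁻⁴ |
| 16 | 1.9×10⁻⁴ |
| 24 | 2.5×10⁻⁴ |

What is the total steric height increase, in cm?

Layer 1 at 24 °C → α = 2.5×10⁻⁴ K⁻¹
Layer 2 at 16 °C → α = 1.9×10⁻⁴ K⁻¹
Layer 3 at 10 °C → α = 1.5×10⁻⁴ K⁻¹
Layer 4 at 1.8 °C → α = 0.96×10⁻⁴ K⁻¹
0–160 m: 160 × 2.1 × 2.5×10⁻⁴ = 0.08400 m
160–810 m: 650 × 1.9×10⁻⁴ × 0.45 = 0.055575 m
810–1200 m: 1.5×10⁻⁴ × 390 × 0.42 = 0.02457 m
1200–1890 m: 0.35 × 690 × 0.96×10⁻⁴ = 0.023184 m
Δh = 0.08400 + 0.055575 + 0.02457 + 0.023184 = 0.187329 m ≈ 18.7 cm

18.7 cm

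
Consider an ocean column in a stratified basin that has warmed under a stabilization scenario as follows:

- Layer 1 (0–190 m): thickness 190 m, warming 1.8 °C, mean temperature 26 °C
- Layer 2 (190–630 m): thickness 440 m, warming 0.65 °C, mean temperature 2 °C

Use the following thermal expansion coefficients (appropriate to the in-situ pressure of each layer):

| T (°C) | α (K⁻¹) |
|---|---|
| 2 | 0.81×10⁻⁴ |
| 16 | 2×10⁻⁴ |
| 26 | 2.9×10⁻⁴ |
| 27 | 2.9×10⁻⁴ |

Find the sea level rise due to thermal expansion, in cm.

Δh ≈ 12 cm

Layer 1 at 26 °C → α = 2.9×10⁻⁴ K⁻¹
Layer 2 at 2 °C → α = 0.81×10⁻⁴ K⁻¹
Layer 1: 190 × 2.9×10⁻⁴ × 1.8 = 0.09918 m
Layer 2: 440 × 0.81×10⁻⁴ × 0.65 = 0.023166 m
Δh = 0.09918 + 0.023166 = 0.122346 m ≈ 12 cm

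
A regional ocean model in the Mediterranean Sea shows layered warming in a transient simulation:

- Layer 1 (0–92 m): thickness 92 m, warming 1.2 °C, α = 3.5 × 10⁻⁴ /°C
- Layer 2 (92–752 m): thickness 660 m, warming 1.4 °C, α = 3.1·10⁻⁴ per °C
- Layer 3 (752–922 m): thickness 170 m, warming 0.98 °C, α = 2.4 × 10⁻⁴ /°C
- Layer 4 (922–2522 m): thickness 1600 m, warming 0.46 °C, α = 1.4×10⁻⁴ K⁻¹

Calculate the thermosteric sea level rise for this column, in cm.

Δh = 46.8 cm

Layer 1: 3.5×10⁻⁴ × 92 × 1.2 = 0.03864 m
660 × 1.4 × 3.1×10⁻⁴ = 0.28644 m
Layer 3: 0.98 × 2.4×10⁻⁴ × 170 = 0.039984 m
Layer 4: 1600 × 1.4×10⁻⁴ × 0.46 = 0.10304 m
Δh = 0.03864 + 0.28644 + 0.039984 + 0.10304 = 0.468104 m ≈ 46.8 cm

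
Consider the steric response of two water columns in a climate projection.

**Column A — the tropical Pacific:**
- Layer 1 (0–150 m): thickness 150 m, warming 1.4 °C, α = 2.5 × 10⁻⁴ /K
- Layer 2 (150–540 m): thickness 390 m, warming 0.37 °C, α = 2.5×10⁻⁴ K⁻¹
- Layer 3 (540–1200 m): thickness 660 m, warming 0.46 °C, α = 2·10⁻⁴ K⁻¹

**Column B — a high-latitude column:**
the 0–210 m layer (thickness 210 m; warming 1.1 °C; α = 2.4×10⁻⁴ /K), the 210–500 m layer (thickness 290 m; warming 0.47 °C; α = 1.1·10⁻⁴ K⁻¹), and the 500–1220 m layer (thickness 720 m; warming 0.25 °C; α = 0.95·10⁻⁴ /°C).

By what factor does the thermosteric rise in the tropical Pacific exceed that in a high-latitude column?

1.71

A 0–150 m: 150 × 1.4 × 2.5×10⁻⁴ = 0.05250 m
A Layer 2: 2.5×10⁻⁴ × 0.37 × 390 = 0.036075 m
A Layer 3: 660 × 0.46 × 2×10⁻⁴ = 0.06072 m
A total: 0.149295 m
B Layer 1: 1.1 × 210 × 2.4×10⁻⁴ = 0.05544 m
B 290 × 0.47 × 1.1×10⁻⁴ = 0.014993 m
B 0.95×10⁻⁴ × 0.25 × 720 = 0.01710 m
B total: 0.087533 m
Ratio: 0.149295 / 0.087533 ≈ 1.706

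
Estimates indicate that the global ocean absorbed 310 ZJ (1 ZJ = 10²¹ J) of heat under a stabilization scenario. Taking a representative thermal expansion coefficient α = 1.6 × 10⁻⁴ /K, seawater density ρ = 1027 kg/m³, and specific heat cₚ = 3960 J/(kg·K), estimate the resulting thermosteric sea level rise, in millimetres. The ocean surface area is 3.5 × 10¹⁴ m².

about 35 mm

Per unit area: Q = 310×10²¹ / (3.5×10¹⁴) ≈ 8.857×10⁸ J/m²
Δh = αQ/(ρcₚ) = 1.6×10⁻⁴ × 8.857×10⁸ / (1027 × 3960) ≈ 0.034845 m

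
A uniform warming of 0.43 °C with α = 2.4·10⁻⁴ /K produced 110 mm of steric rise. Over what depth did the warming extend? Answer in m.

H = Δh/(αΔT) = 0.11 / (2.4×10⁻⁴ × 0.43) ≈ 1066 m

H ≈ 1100 m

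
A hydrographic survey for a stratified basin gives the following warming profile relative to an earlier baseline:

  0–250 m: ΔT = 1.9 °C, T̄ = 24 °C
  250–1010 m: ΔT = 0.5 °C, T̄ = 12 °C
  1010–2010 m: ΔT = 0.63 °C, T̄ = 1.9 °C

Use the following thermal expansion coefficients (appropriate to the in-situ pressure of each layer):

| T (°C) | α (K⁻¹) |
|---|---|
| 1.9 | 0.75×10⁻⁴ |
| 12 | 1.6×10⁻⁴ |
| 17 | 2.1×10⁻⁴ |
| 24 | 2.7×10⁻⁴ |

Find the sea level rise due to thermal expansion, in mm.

Δh = 236 mm

Layer 1 at 24 °C → α = 2.7×10⁻⁴ K⁻¹
Layer 2 at 12 °C → α = 1.6×10⁻⁴ K⁻¹
Layer 3 at 1.9 °C → α = 0.75×10⁻⁴ K⁻¹
Layer 1: 2.7×10⁻⁴ × 1.9 × 250 = 0.12825 m
250–1010 m: 1.6×10⁻⁴ × 0.5 × 760 = 0.06080 m
1000 × 0.63 × 0.75×10⁻⁴ = 0.04725 m
Δh = 0.12825 + 0.06080 + 0.04725 = 0.23630 m ≈ 236 mm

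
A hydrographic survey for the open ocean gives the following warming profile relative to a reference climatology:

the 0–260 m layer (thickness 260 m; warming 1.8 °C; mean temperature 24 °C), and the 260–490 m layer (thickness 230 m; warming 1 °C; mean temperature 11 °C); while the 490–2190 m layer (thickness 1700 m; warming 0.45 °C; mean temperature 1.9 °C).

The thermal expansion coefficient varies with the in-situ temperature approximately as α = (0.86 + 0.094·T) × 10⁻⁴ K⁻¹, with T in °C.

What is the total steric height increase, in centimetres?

Layer 1: α = (0.86 + 0.094×24)×10⁻⁴ = 3.116×10⁻⁴ K⁻¹
Layer 2: α = (0.86 + 0.094×11)×10⁻⁴ = 1.894×10⁻⁴ K⁻¹
Layer 3: α = (0.86 + 0.094×1.9)×10⁻⁴ = 1.0386×10⁻⁴ K⁻¹
260 × 1.8 × 3.116×10⁻⁴ = 0.1458288 m
260–490 m: 230 × 1.894×10⁻⁴ × 1 = 0.043562 m
Layer 3: 1.0386×10⁻⁴ × 1700 × 0.45 = 0.0794529 m
Δh = 0.1458288 + 0.043562 + 0.0794529 = 0.2688437 m

Δh ≈ 26.9 cm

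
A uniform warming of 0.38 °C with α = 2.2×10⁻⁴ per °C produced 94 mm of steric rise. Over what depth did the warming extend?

H = Δh/(αΔT) = 0.094 / (2.2×10⁻⁴ × 0.38) ≈ 1124 m

H ≈ 1100 m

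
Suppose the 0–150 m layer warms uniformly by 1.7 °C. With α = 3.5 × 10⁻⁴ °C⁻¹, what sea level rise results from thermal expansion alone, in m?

Δh ≈ 0.0893 m

Δh = αΔT·H = 3.5×10⁻⁴ × 1.7 × 150 = 0.08925 m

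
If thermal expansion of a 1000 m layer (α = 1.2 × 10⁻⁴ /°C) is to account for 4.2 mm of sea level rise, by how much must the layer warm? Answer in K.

ΔT ≈ 0.0350 K

ΔT = Δh/(αH) = 0.0042 / (1.2×10⁻⁴ × 1000) = 0.03500 K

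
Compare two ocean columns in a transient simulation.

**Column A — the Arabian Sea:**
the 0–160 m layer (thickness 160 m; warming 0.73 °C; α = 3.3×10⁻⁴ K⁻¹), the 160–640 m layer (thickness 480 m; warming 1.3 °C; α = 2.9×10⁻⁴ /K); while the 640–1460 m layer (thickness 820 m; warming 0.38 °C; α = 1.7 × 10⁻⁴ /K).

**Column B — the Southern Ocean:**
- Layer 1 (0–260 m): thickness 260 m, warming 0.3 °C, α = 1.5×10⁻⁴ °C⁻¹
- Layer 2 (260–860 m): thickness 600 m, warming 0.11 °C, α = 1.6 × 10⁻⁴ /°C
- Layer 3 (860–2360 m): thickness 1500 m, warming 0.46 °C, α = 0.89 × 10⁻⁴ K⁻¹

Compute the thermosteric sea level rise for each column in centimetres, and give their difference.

A 160 × 3.3×10⁻⁴ × 0.73 = 0.038544 m
A 1.3 × 480 × 2.9×10⁻⁴ = 0.18096 m
A 0.38 × 820 × 1.7×10⁻⁴ = 0.052972 m
A total: 0.272476 m
B Layer 1: 1.5×10⁻⁴ × 260 × 0.3 = 0.01170 m
B Layer 2: 1.6×10⁻⁴ × 0.11 × 600 = 0.01056 m
B 860–2360 m: 0.89×10⁻⁴ × 0.46 × 1500 = 0.06141 m
B total: 0.08367 m
Difference: 0.272476 − 0.08367 = 0.188806 m

A: 27 cm; B: 8.4 cm; difference 19 cm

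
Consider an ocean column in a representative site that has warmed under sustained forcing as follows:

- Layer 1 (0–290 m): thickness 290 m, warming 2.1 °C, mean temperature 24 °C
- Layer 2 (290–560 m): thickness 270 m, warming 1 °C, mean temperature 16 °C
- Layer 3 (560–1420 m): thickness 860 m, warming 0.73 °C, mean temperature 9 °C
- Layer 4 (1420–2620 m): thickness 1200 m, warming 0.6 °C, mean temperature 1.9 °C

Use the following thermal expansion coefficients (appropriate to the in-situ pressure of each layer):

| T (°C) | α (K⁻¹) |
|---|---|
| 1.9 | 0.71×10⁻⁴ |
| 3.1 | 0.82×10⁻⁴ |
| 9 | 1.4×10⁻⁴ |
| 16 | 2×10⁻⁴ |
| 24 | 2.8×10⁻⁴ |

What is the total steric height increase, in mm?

Layer 1 at 24 °C → α = 2.8×10⁻⁴ K⁻¹
Layer 2 at 16 °C → α = 2×10⁻⁴ K⁻¹
Layer 3 at 9 °C → α = 1.4×10⁻⁴ K⁻¹
Layer 4 at 1.9 °C → α = 0.71×10⁻⁴ K⁻¹
0–290 m: 290 × 2.8×10⁻⁴ × 2.1 = 0.17052 m
290–560 m: 1 × 2×10⁻⁴ × 270 = 0.05400 m
860 × 0.73 × 1.4×10⁻⁴ = 0.087892 m
1200 × 0.71×10⁻⁴ × 0.6 = 0.05112 m
Δh = 0.17052 + 0.05400 + 0.087892 + 0.05112 = 0.363532 m ≈ 360 mm

360 mm of thermosteric rise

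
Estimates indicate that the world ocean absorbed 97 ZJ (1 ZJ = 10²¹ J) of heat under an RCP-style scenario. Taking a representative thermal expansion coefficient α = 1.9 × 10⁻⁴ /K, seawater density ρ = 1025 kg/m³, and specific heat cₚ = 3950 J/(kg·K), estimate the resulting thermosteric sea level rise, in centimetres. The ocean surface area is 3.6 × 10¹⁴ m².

1.26 cm of thermosteric rise

Per unit area: Q = 97×10²¹ / (3.6×10¹⁴) ≈ 2.694×10⁸ J/m²
Δh = αQ/(ρcₚ) = 1.9×10⁻⁴ × 2.694×10⁸ / (1025 × 3950) ≈ 0.012642 m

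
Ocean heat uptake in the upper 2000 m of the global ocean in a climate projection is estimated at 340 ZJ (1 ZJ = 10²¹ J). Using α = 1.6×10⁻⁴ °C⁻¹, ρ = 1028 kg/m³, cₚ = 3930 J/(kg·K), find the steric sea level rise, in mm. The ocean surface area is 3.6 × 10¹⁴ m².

Per unit area: Q = 340×10²¹ / (3.6×10¹⁴) ≈ 9.444×10⁸ J/m²
Δh = αQ/(ρcₚ) = 1.6×10⁻⁴ × 9.444×10⁸ / (1028 × 3930) ≈ 0.037402 m

Δh = 37.4 mm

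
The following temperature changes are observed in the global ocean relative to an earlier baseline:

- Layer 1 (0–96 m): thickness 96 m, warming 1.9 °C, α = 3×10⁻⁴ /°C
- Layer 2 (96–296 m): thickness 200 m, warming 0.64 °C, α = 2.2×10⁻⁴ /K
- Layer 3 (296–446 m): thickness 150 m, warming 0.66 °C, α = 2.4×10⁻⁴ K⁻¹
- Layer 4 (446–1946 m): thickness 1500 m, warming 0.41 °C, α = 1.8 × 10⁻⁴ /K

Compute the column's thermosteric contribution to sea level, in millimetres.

217 mm of thermosteric rise

0–96 m: 3×10⁻⁴ × 96 × 1.9 = 0.05472 m
96–296 m: 2.2×10⁻⁴ × 200 × 0.64 = 0.02816 m
2.4×10⁻⁴ × 0.66 × 150 = 0.02376 m
446–1946 m: 1500 × 0.41 × 1.8×10⁻⁴ = 0.11070 m
Δh = 0.05472 + 0.02816 + 0.02376 + 0.11070 = 0.21734 m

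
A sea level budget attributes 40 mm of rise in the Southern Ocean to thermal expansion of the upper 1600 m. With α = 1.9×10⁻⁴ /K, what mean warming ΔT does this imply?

0.13 K

ΔT = Δh/(αH) = 0.04 / (1.9×10⁻⁴ × 1600) ≈ 0.1316 K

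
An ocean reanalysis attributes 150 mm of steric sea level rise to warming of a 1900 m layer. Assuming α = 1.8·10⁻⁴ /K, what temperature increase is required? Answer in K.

0.44 K

ΔT = Δh/(αH) = 0.15 / (1.8×10⁻⁴ × 1900) ≈ 0.4386 K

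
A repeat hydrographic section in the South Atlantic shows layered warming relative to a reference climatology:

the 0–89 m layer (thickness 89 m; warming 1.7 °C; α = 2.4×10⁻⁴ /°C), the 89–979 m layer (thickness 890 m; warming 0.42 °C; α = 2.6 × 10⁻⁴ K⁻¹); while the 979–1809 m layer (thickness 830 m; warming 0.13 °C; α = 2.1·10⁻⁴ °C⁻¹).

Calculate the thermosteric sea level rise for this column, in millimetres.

about 160 mm

Layer 1: 89 × 2.4×10⁻⁴ × 1.7 = 0.036312 m
Layer 2: 0.42 × 2.6×10⁻⁴ × 890 = 0.097188 m
0.13 × 2.1×10⁻⁴ × 830 = 0.022659 m
Δh = 0.036312 + 0.097188 + 0.022659 = 0.156159 m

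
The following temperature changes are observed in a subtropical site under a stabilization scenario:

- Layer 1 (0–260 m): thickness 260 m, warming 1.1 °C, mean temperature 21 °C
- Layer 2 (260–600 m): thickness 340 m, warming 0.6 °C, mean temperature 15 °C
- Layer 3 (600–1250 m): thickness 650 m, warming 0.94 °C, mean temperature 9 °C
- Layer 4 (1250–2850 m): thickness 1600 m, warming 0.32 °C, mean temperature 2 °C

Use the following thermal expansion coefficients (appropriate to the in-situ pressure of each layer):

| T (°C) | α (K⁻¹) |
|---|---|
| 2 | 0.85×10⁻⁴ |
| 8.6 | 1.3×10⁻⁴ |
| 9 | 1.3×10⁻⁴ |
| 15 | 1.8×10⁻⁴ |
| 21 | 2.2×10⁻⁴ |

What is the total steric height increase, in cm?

Δh = 22.3 cm

Layer 1 at 21 °C → α = 2.2×10⁻⁴ K⁻¹
Layer 2 at 15 °C → α = 1.8×10⁻⁴ K⁻¹
Layer 3 at 9 °C → α = 1.3×10⁻⁴ K⁻¹
Layer 4 at 2 °C → α = 0.85×10⁻⁴ K⁻¹
0–260 m: 260 × 2.2×10⁻⁴ × 1.1 = 0.06292 m
Layer 2: 1.8×10⁻⁴ × 340 × 0.6 = 0.03672 m
600–1250 m: 650 × 1.3×10⁻⁴ × 0.94 = 0.07943 m
1250–2850 m: 0.85×10⁻⁴ × 1600 × 0.32 = 0.04352 m
Δh = 0.06292 + 0.03672 + 0.07943 + 0.04352 = 0.22259 m ≈ 22.3 cm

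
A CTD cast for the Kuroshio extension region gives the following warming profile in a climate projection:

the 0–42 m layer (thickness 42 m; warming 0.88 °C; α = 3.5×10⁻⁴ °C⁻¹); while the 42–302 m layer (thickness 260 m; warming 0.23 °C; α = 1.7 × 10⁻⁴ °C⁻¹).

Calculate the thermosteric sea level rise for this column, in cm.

2.3 cm of thermosteric rise

42 × 3.5×10⁻⁴ × 0.88 = 0.012936 m
42–302 m: 0.23 × 260 × 1.7×10⁻⁴ = 0.010166 m
Δh = 0.012936 + 0.010166 = 0.023102 m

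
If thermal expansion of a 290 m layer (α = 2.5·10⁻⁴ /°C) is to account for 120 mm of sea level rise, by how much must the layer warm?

about 1.66 °C

ΔT = Δh/(αH) = 0.12 / (2.5×10⁻⁴ × 290) ≈ 1.655 °C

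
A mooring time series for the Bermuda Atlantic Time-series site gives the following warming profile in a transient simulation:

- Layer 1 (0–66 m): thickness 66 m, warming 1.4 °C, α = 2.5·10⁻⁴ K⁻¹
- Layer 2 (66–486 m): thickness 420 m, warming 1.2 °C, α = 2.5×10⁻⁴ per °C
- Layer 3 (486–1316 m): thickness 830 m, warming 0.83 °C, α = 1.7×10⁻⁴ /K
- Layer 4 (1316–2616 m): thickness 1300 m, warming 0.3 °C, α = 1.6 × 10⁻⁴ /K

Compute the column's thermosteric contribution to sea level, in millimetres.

0–66 m: 1.4 × 2.5×10⁻⁴ × 66 = 0.02310 m
1.2 × 420 × 2.5×10⁻⁴ = 0.12600 m
486–1316 m: 830 × 0.83 × 1.7×10⁻⁴ = 0.117113 m
1.6×10⁻⁴ × 1300 × 0.3 = 0.06240 m
Δh = 0.02310 + 0.12600 + 0.117113 + 0.06240 = 0.328613 m

about 329 mm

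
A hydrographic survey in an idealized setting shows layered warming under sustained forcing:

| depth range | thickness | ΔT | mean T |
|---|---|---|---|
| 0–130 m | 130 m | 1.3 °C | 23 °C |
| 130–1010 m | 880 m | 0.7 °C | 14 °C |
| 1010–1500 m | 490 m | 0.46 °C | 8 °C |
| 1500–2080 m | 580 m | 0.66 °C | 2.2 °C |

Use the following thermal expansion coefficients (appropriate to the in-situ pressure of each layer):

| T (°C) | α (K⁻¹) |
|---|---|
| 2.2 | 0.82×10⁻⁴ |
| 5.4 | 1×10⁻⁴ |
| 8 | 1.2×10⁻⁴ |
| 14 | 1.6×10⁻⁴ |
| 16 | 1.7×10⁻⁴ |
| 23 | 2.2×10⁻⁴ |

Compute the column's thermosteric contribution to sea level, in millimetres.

194 mm of thermosteric rise

Layer 1 at 23 °C → α = 2.2×10⁻⁴ K⁻¹
Layer 2 at 14 °C → α = 1.6×10⁻⁴ K⁻¹
Layer 3 at 8 °C → α = 1.2×10⁻⁴ K⁻¹
Layer 4 at 2.2 °C → α = 0.82×10⁻⁴ K⁻¹
Layer 1: 2.2×10⁻⁴ × 130 × 1.3 = 0.03718 m
130–1010 m: 880 × 1.6×10⁻⁴ × 0.7 = 0.09856 m
1.2×10⁻⁴ × 0.46 × 490 = 0.027048 m
580 × 0.66 × 0.82×10⁻⁴ = 0.0313896 m
Δh = 0.03718 + 0.09856 + 0.027048 + 0.0313896 = 0.1941776 m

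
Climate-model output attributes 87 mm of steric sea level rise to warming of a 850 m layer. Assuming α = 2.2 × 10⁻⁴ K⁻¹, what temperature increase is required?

about 0.465 °C

ΔT = Δh/(αH) = 0.087 / (2.2×10⁻⁴ × 850) ≈ 0.4652 °C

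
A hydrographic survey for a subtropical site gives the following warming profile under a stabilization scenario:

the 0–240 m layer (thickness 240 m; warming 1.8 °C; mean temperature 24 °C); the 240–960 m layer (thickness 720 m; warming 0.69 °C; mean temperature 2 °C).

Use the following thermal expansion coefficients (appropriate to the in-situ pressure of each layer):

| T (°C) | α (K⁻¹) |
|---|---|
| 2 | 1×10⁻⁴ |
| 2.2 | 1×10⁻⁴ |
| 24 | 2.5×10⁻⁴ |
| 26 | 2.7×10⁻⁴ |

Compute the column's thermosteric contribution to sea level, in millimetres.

Layer 1 at 24 °C → α = 2.5×10⁻⁴ K⁻¹
Layer 2 at 2 °C → α = 1×10⁻⁴ K⁻¹
0–240 m: 240 × 1.8 × 2.5×10⁻⁴ = 0.10800 m
0.69 × 720 × 1×10⁻⁴ = 0.04968 m
Δh = 0.10800 + 0.04968 = 0.15768 m ≈ 158 mm

Δh = 158 mm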